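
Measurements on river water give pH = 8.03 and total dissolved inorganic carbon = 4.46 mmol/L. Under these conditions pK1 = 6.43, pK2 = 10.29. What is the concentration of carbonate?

α₂ = 1 / (1 + [H⁺]/K2 + [H⁺]²/(K1K2)) = 1 / (1 + 10^+2.26 + 10^+0.66)
   = 1 / (1 + 181.97 + 4.5709) = 1/187.54 = 0.005332
[CO3²⁻] = α₂ × DIC = 0.005332 × 4.46 = 0.0238 mmol/L

[CO3²⁻] = 0.0238 mmol/L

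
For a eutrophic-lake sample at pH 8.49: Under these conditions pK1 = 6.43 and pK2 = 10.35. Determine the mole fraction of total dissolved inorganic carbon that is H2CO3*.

α₀ = 1 / (1 + K1/[H⁺] + K1K2/[H⁺]²) = 1 / (1 + 10^+2.06 + 10^+0.20)
   = 1 / (1 + 114.82 + 1.5849) = 1/117.40 = 0.008518

α₀ = 0.00852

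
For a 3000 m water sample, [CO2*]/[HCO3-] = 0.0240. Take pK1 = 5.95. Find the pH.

pH = 7.57

From K1 = [H⁺][HCO3-]/[CO2*]:  pH = pK1 − log₁₀([CO2*]/[HCO3-])
log₁₀(0.0240) = -1.620
pH = 5.95 − (-1.620) = 7.57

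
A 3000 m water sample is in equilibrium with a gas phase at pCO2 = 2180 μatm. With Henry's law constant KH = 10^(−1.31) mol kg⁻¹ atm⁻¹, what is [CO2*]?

KH = 10^(−1.31) = 4.898×10^-2 mol kg⁻¹ atm⁻¹
[CO2*] = KH · pCO2 = 4.898×10^-2 × 2180×10^-6 atm = 1.07×10^-4 mol/kg

[CO2*] = 107 μmol/kg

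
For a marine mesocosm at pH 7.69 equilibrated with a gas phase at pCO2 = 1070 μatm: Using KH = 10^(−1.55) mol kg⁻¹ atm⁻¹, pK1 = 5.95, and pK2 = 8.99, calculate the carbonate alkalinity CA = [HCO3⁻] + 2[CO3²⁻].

[CO2*] = KH · pCO2 = 10^(−1.55) × 1070×10^-6 = 3.016×10^-5 mol/kg
α₀ = 1/(1 + K1/[H⁺] + K1K2/[H⁺]²) = 1/(1 + 10^+1.74 + 10^+0.44) = 0.01703
DIC = [CO2*]/α₀ = 3.016×10^-5 / 0.01703 = 1.770 mmol/kg
CA = (α₁ + 2α₂)·DIC = (0.9361 + 2×0.04691) × 1.770 = 1.82 mmol/kg

CA = 1.82 mmol/kg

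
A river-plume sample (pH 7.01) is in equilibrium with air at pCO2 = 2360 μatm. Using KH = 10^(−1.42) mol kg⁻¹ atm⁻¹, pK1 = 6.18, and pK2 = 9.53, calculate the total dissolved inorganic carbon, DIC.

[CO2*] = KH · pCO2 = 10^(−1.42) × 2360×10^-6 = 8.972×10^-5 mol/kg
α₀ = 1/(1 + K1/[H⁺] + K1K2/[H⁺]²) = 1/(1 + 10^+0.83 + 10^-1.69) = 0.1285
DIC = [CO2*]/α₀ = 8.972×10^-5 / 0.1285 = 0.698 mmol/kg

DIC = 0.698 mmol/kg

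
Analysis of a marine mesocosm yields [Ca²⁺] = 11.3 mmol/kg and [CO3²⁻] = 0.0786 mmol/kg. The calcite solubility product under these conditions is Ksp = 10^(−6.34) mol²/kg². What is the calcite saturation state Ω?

Ksp = 10^(−6.34) = 4.571×10^-7
Ω = [Ca²⁺][CO3²⁻]/Ksp = (11.3×10^-3)(0.0786×10^-3) / 4.571×10^-7 = 1.94

Ω = 1.94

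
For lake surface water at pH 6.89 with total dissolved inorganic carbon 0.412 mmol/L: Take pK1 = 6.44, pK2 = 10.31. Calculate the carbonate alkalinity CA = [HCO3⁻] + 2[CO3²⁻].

CA = 0.304 mmol/L

CA = [HCO3⁻] + 2[CO3²⁻] = (α₁ + 2α₂)·DIC
At pH 6.89: [H⁺]/K1 = 10^-0.45 = 0.35481, K2/[H⁺] = 10^-3.42 = 0.00038019
α₁ = 1/(1 + 0.35481 + 0.00038019) = 1/1.3552 = 0.7379; α₂ = α₁·K2/[H⁺] = 0.0002805
α₁ + 2α₂ = 0.7385
CA = 0.7385 × 0.412 = 0.304 mmol/L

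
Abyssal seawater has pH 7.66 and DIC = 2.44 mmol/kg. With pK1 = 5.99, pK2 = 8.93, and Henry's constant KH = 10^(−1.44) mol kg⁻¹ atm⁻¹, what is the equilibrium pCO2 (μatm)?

α₀ = 1 / (1 + K1/[H⁺] + K1K2/[H⁺]²) = 1 / (1 + 10^+1.67 + 10^+0.40)
   = 1 / (1 + 46.774 + 2.5119) = 1/50.285 = 0.01989
[CO2*] = α₀ × DIC = 0.01989 × 2.44 = 0.04852 mmol/kg
pCO2 = [CO2*]/KH = 4.852×10^-5 / 3.631×10^-2 = 1340 μatm

pCO2 = 1340 μatm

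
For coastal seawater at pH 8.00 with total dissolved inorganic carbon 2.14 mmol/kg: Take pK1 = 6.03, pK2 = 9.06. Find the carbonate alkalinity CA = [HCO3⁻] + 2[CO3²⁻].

CA = 2.29 mmol/kg

CA = [HCO3⁻] + 2[CO3²⁻] = (α₁ + 2α₂)·DIC
At pH 8.00: [H⁺]/K1 = 10^-1.97 = 0.010715, K2/[H⁺] = 10^-1.06 = 0.087096
α₁ = 1/(1 + 0.010715 + 0.087096) = 1/1.0978 = 0.9109; α₂ = α₁·K2/[H⁺] = 0.07934
α₁ + 2α₂ = 1.0696
CA = 1.0696 × 2.14 = 2.29 mmol/kg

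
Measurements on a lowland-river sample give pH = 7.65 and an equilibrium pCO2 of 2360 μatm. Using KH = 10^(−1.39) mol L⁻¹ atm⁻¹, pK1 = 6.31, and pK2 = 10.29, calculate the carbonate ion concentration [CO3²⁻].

[CO3²⁻] = 4.82 μmol/L

[CO2*] = KH · pCO2 = 10^(−1.39) × 2360×10^-6 = 9.614×10^-5 mol/L
α₀ = 1/(1 + K1/[H⁺] + K1K2/[H⁺]²) = 1/(1 + 10^+1.34 + 10^-1.30) = 0.04362
DIC = [CO2*]/α₀ = 9.614×10^-5 / 0.04362 = 2.204 mmol/L
[CO3²⁻] = α₂·DIC; α₂ = 0.002186, so [CO3²⁻] = 0.002186 × 2.204 = 0.00482 mmol/L = 4.82 μmol/L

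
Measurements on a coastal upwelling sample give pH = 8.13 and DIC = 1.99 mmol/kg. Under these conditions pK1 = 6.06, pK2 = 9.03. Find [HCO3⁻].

[HCO3⁻] = 1.75 mmol/kg

α₁ = 1 / (1 + [H⁺]/K1 + K2/[H⁺]) = 1 / (1 + 10^-2.07 + 10^-0.90)
   = 1 / (1 + 0.0085114 + 0.12589) = 1/1.1344 = 0.8815
[HCO3⁻] = α₁ × DIC = 0.8815 × 1.99 = 1.75 mmol/kg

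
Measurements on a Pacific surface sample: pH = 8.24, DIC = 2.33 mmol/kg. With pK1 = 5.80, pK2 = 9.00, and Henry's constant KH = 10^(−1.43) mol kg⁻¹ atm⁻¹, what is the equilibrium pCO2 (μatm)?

α₀ = 1 / (1 + K1/[H⁺] + K1K2/[H⁺]²) = 1 / (1 + 10^+2.44 + 10^+1.68)
   = 1 / (1 + 275.42 + 47.863) = 1/324.29 = 0.003084
[CO2*] = α₀ × DIC = 0.003084 × 2.33 = 0.007185 mmol/kg = 7.185 μmol/kg
pCO2 = [CO2*]/KH = 7.185×10^-6 / 3.715×10^-2 = 193 μatm

pCO2 = 193 μatm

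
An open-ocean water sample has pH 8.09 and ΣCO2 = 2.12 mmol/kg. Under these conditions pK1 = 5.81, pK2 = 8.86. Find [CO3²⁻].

[CO3²⁻] = 0.306 mmol/kg

α₂ = 1 / (1 + [H⁺]/K2 + [H⁺]²/(K1K2)) = 1 / (1 + 10^+0.77 + 10^-1.51)
   = 1 / (1 + 5.8884 + 0.030903) = 1/6.9193 = 0.1445
[CO3²⁻] = α₂ × DIC = 0.1445 × 2.12 = 0.306 mmol/kg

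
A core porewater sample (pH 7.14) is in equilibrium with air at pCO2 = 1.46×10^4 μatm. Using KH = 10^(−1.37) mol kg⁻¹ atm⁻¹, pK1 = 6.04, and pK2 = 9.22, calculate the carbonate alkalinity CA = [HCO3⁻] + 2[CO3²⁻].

[CO2*] = KH · pCO2 = 10^(−1.37) × 1.46×10^4×10^-6 = 6.228×10^-4 mol/kg
α₀ = 1/(1 + K1/[H⁺] + K1K2/[H⁺]²) = 1/(1 + 10^+1.10 + 10^-0.98) = 0.07302
DIC = [CO2*]/α₀ = 6.228×10^-4 / 0.07302 = 8.529 mmol/kg
CA = (α₁ + 2α₂)·DIC = (0.9193 + 2×0.007647) × 8.529 = 7.97 mmol/kg

CA = 7.97 mmol/kg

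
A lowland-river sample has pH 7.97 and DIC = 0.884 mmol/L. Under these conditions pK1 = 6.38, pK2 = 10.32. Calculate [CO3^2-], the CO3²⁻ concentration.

[CO3²⁻] = 3.83 μmol/L

α₂ = 1 / (1 + [H⁺]/K2 + [H⁺]²/(K1K2)) = 1 / (1 + 10^+2.35 + 10^+0.76)
   = 1 / (1 + 223.87 + 5.7544) = 1/230.63 = 0.004336
[CO3²⁻] = α₂ × DIC = 0.004336 × 0.884 = 0.00383 mmol/L = 3.83 μmol/L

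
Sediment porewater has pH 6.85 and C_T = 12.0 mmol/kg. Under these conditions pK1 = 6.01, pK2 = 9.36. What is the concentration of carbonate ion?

[CO3²⁻] = 0.0323 mmol/kg

α₂ = 1 / (1 + [H⁺]/K2 + [H⁺]²/(K1K2)) = 1 / (1 + 10^+2.51 + 10^+1.67)
   = 1 / (1 + 323.59 + 46.774) = 1/371.37 = 0.002693
[CO3²⁻] = α₂ × DIC = 0.002693 × 12.0 = 0.0323 mmol/kg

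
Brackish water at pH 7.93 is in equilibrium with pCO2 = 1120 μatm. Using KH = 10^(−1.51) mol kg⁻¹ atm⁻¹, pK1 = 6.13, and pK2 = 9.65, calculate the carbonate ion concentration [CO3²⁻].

[CO3²⁻] = 0.0416 mmol/kg

[CO2*] = KH · pCO2 = 10^(−1.51) × 1120×10^-6 = 3.461×10^-5 mol/kg
α₀ = 1/(1 + K1/[H⁺] + K1K2/[H⁺]²) = 1/(1 + 10^+1.80 + 10^+0.08) = 0.01531
DIC = [CO2*]/α₀ = 3.461×10^-5 / 0.01531 = 2.260 mmol/kg
[CO3²⁻] = α₂·DIC; α₂ = 0.01841, so [CO3²⁻] = 0.01841 × 2.260 = 0.0416 mmol/kg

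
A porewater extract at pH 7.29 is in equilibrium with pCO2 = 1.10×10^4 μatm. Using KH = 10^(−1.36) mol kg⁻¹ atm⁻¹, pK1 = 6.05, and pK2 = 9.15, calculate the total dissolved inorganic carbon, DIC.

[CO2*] = KH · pCO2 = 10^(−1.36) × 1.10×10^4×10^-6 = 4.802×10^-4 mol/kg
α₀ = 1/(1 + K1/[H⁺] + K1K2/[H⁺]²) = 1/(1 + 10^+1.24 + 10^-0.62) = 0.05371
DIC = [CO2*]/α₀ = 4.802×10^-4 / 0.05371 = 8.94 mmol/kg

DIC = 8.94 mmol/kg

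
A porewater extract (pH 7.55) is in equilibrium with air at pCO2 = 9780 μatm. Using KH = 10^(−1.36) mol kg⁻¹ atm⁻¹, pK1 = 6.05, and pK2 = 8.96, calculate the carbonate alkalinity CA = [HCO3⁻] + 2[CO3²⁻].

CA = 14.6 mmol/kg

[CO2*] = KH · pCO2 = 10^(−1.36) × 9780×10^-6 = 4.269×10^-4 mol/kg
α₀ = 1/(1 + K1/[H⁺] + K1K2/[H⁺]²) = 1/(1 + 10^+1.50 + 10^+0.09) = 0.02954
DIC = [CO2*]/α₀ = 4.269×10^-4 / 0.02954 = 14.45 mmol/kg
CA = (α₁ + 2α₂)·DIC = (0.9341 + 2×0.03634) × 14.45 = 14.6 mmol/kg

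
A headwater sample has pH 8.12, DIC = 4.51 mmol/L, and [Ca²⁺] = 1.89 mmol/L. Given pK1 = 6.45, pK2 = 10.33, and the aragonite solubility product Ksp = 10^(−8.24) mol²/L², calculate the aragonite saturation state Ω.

α₂ = 1 / (1 + [H⁺]/K2 + [H⁺]²/(K1K2)) = 1 / (1 + 10^+2.21 + 10^+0.54)
   = 1 / (1 + 162.18 + 3.4674) = 1/166.65 = 0.006001
[CO3²⁻] = α₂ × DIC = 0.006001 × 4.51 = 0.02706 mmol/L
Ksp = 10^(−8.24) = 5.754×10^-9
Ω = [Ca²⁺][CO3²⁻]/Ksp = (1.89×10^-3)(2.706×10^-5) / 5.754×10^-9 = 8.89

Ω = 8.89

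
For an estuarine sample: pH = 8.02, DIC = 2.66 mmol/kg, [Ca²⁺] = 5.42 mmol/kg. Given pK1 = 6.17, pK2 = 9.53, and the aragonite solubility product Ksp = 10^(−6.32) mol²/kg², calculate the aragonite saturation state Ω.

α₂ = 1 / (1 + [H⁺]/K2 + [H⁺]²/(K1K2)) = 1 / (1 + 10^+1.51 + 10^-0.34)
   = 1 / (1 + 32.359 + 0.45709) = 1/33.816 = 0.02957
[CO3²⁻] = α₂ × DIC = 0.02957 × 2.66 = 0.07866 mmol/kg
Ksp = 10^(−6.32) = 4.786×10^-7
Ω = [Ca²⁺][CO3²⁻]/Ksp = (5.42×10^-3)(7.866×10^-5) / 4.786×10^-7 = 0.891

Ω = 0.891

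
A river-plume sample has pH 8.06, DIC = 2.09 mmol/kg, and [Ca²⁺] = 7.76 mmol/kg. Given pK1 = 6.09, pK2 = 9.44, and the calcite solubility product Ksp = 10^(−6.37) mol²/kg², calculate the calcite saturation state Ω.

α₂ = 1 / (1 + [H⁺]/K2 + [H⁺]²/(K1K2)) = 1 / (1 + 10^+1.38 + 10^-0.59)
   = 1 / (1 + 23.988 + 0.25704) = 1/25.245 = 0.03961
[CO3²⁻] = α₂ × DIC = 0.03961 × 2.09 = 0.08279 mmol/kg
Ksp = 10^(−6.37) = 4.266×10^-7
Ω = [Ca²⁺][CO3²⁻]/Ksp = (7.76×10^-3)(8.279×10^-5) / 4.266×10^-7 = 1.51

Ω = 1.51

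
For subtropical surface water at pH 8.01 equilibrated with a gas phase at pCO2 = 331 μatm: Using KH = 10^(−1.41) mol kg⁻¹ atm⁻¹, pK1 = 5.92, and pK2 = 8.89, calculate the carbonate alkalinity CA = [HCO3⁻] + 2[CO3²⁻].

CA = 2.00 mmol/kg

[CO2*] = KH · pCO2 = 10^(−1.41) × 331×10^-6 = 1.288×10^-5 mol/kg
α₀ = 1/(1 + K1/[H⁺] + K1K2/[H⁺]²) = 1/(1 + 10^+2.09 + 10^+1.21) = 0.007130
DIC = [CO2*]/α₀ = 1.288×10^-5 / 0.007130 = 1.806 mmol/kg
CA = (α₁ + 2α₂)·DIC = (0.8772 + 2×0.1156) × 1.806 = 2.00 mmol/kg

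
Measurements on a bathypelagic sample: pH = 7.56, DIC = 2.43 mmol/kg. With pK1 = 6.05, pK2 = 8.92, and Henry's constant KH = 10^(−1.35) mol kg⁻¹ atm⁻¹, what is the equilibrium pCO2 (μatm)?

α₀ = 1 / (1 + K1/[H⁺] + K1K2/[H⁺]²) = 1 / (1 + 10^+1.51 + 10^+0.15)
   = 1 / (1 + 32.359 + 1.4125) = 1/34.772 = 0.02876
[CO2*] = α₀ × DIC = 0.02876 × 2.43 = 0.06988 mmol/kg
pCO2 = [CO2*]/KH = 6.988×10^-5 / 4.467×10^-2 = 1560 μatm

pCO2 = 1560 μatm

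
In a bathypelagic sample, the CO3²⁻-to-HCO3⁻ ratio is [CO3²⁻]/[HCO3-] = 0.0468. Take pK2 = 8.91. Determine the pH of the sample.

pH = 7.58

From K2 = [H⁺][CO3²⁻]/[HCO3-]:  pH = pK2 + log₁₀([CO3²⁻]/[HCO3-])
log₁₀(0.0468) = -1.330
pH = 8.91 + (-1.330) = 7.58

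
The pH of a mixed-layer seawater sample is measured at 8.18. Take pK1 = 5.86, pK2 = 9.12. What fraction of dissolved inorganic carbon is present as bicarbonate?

α₁ = 0.893

α₁ = 1 / (1 + [H⁺]/K1 + K2/[H⁺]) = 1 / (1 + 10^-2.32 + 10^-0.94)
   = 1 / (1 + 0.0047863 + 0.11482) = 1/1.1196 = 0.8932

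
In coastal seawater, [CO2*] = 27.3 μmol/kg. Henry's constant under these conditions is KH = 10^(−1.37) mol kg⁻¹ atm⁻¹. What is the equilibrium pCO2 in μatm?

KH = 10^(−1.37) = 4.266×10^-2 mol kg⁻¹ atm⁻¹
pCO2 = [CO2*]/KH = 27.3×10^-6 / 4.266×10^-2 = 6.40×10^-4 atm = 640 μatm

pCO2 = 640 μatm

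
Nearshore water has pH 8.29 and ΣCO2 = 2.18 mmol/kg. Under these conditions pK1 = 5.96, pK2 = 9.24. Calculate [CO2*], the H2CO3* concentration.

[CO2*] = 9.13 μmol/kg

α₀ = 1 / (1 + K1/[H⁺] + K1K2/[H⁺]²) = 1 / (1 + 10^+2.33 + 10^+1.38)
   = 1 / (1 + 213.80 + 23.988) = 1/238.78 = 0.004188
[CO2*] = α₀ × DIC = 0.004188 × 2.18 = 0.00913 mmol/kg = 9.13 μmol/kg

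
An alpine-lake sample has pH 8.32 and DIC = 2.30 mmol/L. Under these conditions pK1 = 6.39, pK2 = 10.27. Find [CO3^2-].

α₂ = 1 / (1 + [H⁺]/K2 + [H⁺]²/(K1K2)) = 1 / (1 + 10^+1.95 + 10^+0.02)
   = 1 / (1 + 89.125 + 1.0471) = 1/91.172 = 0.01097
[CO3²⁻] = α₂ × DIC = 0.01097 × 2.30 = 0.0252 mmol/L

[CO3²⁻] = 0.0252 mmol/L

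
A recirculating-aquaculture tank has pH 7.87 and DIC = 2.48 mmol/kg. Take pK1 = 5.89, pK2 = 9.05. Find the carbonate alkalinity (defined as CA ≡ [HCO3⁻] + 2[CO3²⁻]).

CA = [HCO3⁻] + 2[CO3²⁻] = (α₁ + 2α₂)·DIC
At pH 7.87: [H⁺]/K1 = 10^-1.98 = 0.010471, K2/[H⁺] = 10^-1.18 = 0.066069
α₁ = 1/(1 + 0.010471 + 0.066069) = 1/1.0765 = 0.9289; α₂ = α₁·K2/[H⁺] = 0.06137
α₁ + 2α₂ = 1.0516
CA = 1.0516 × 2.48 = 2.61 mmol/kg

CA = 2.61 mmol/kg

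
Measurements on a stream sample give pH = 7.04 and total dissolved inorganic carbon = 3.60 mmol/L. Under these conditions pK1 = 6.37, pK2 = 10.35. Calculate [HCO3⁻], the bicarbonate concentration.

α₁ = 1 / (1 + [H⁺]/K1 + K2/[H⁺]) = 1 / (1 + 10^-0.67 + 10^-3.31)
   = 1 / (1 + 0.21380 + 0.00048978) = 1/1.2143 = 0.8235
[HCO3⁻] = α₁ × DIC = 0.8235 × 3.60 = 2.96 mmol/L

[HCO3⁻] = 2.96 mmol/L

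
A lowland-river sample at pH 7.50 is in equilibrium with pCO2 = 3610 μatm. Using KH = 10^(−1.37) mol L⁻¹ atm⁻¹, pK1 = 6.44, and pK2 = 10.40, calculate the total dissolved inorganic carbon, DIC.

DIC = 1.92 mmol/L

[CO2*] = KH · pCO2 = 10^(−1.37) × 3610×10^-6 = 1.540×10^-4 mol/L
α₀ = 1/(1 + K1/[H⁺] + K1K2/[H⁺]²) = 1/(1 + 10^+1.06 + 10^-1.84) = 0.08003
DIC = [CO2*]/α₀ = 1.540×10^-4 / 0.08003 = 1.92 mmol/L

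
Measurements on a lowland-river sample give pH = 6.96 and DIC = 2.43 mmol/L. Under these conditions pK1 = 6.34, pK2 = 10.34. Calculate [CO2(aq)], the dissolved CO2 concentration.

[CO2*] = 0.470 mmol/L

α₀ = 1 / (1 + K1/[H⁺] + K1K2/[H⁺]²) = 1 / (1 + 10^+0.62 + 10^-2.76)
   = 1 / (1 + 4.1687 + 0.0017378) = 1/5.1704 = 0.1934
[CO2*] = α₀ × DIC = 0.1934 × 2.43 = 0.470 mmol/L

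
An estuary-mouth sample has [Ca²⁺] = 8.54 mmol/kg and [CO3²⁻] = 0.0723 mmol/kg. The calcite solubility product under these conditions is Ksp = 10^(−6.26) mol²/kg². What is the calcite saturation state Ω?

Ω = 1.12

Ksp = 10^(−6.26) = 5.495×10^-7
Ω = [Ca²⁺][CO3²⁻]/Ksp = (8.54×10^-3)(0.0723×10^-3) / 5.495×10^-7 = 1.12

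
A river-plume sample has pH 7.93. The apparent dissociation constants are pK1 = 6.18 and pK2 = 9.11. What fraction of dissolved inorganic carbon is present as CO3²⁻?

α₂ = 1 / (1 + [H⁺]/K2 + [H⁺]²/(K1K2)) = 1 / (1 + 10^+1.18 + 10^-0.57)
   = 1 / (1 + 15.136 + 0.26915) = 1/16.405 = 0.06096

α₂ = 0.0610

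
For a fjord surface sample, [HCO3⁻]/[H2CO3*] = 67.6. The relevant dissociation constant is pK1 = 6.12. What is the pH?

From K1 = [H⁺][HCO3⁻]/[H2CO3*]:  pH = pK1 + log₁₀([HCO3⁻]/[H2CO3*])
log₁₀(67.6) = +1.830
pH = 6.12 + (+1.830) = 7.95

pH = 7.95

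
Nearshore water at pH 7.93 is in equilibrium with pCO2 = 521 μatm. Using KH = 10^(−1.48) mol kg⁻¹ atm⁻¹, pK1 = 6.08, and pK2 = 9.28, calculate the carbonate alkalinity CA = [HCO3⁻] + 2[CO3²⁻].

CA = 1.33 mmol/kg

[CO2*] = KH · pCO2 = 10^(−1.48) × 521×10^-6 = 1.725×10^-5 mol/kg
α₀ = 1/(1 + K1/[H⁺] + K1K2/[H⁺]²) = 1/(1 + 10^+1.85 + 10^+0.50) = 0.01334
DIC = [CO2*]/α₀ = 1.725×10^-5 / 0.01334 = 1.293 mmol/kg
CA = (α₁ + 2α₂)·DIC = (0.9445 + 2×0.04219) × 1.293 = 1.33 mmol/kg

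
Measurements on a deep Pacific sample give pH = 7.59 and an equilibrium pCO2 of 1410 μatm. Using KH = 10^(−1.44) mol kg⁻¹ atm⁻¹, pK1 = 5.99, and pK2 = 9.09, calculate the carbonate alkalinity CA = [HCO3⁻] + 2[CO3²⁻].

[CO2*] = KH · pCO2 = 10^(−1.44) × 1410×10^-6 = 5.119×10^-5 mol/kg
α₀ = 1/(1 + K1/[H⁺] + K1K2/[H⁺]²) = 1/(1 + 10^+1.60 + 10^+0.10) = 0.02377
DIC = [CO2*]/α₀ = 5.119×10^-5 / 0.02377 = 2.154 mmol/kg
CA = (α₁ + 2α₂)·DIC = (0.9463 + 2×0.02992) × 2.154 = 2.17 mmol/kg

CA = 2.17 mmol/kg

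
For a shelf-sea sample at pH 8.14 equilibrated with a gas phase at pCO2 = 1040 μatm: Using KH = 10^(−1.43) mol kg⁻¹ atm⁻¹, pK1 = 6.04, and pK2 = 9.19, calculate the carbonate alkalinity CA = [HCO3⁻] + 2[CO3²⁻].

[CO2*] = KH · pCO2 = 10^(−1.43) × 1040×10^-6 = 3.864×10^-5 mol/kg
α₀ = 1/(1 + K1/[H⁺] + K1K2/[H⁺]²) = 1/(1 + 10^+2.10 + 10^+1.05) = 0.007240
DIC = [CO2*]/α₀ = 3.864×10^-5 / 0.007240 = 5.337 mmol/kg
CA = (α₁ + 2α₂)·DIC = (0.9115 + 2×0.08124) × 5.337 = 5.73 mmol/kg

CA = 5.73 mmol/kg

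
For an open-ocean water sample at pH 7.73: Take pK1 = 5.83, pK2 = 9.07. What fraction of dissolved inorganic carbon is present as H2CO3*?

α₀ = 1 / (1 + K1/[H⁺] + K1K2/[H⁺]²) = 1 / (1 + 10^+1.90 + 10^+0.56)
   = 1 / (1 + 79.433 + 3.6308) = 1/84.064 = 0.01190

α₀ = 0.0119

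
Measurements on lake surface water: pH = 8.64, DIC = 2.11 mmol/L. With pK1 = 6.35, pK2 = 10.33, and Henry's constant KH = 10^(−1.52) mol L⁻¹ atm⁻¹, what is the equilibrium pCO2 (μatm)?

pCO2 = 349 μatm

α₀ = 1 / (1 + K1/[H⁺] + K1K2/[H⁺]²) = 1 / (1 + 10^+2.29 + 10^+0.60)
   = 1 / (1 + 194.98 + 3.9811) = 1/199.97 = 0.005001
[CO2*] = α₀ × DIC = 0.005001 × 2.11 = 0.01055 mmol/L = 10.55 μmol/L
pCO2 = [CO2*]/KH = 1.055×10^-5 / 3.020×10^-2 = 349 μatm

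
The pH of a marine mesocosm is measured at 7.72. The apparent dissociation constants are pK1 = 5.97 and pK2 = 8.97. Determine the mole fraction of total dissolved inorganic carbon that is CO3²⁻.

α₂ = 0.0524

α₂ = 1 / (1 + [H⁺]/K2 + [H⁺]²/(K1K2)) = 1 / (1 + 10^+1.25 + 10^-0.50)
   = 1 / (1 + 17.783 + 0.31623) = 1/19.099 = 0.05236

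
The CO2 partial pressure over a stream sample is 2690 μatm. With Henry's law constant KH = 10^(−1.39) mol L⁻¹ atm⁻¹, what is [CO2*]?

KH = 10^(−1.39) = 4.074×10^-2 mol L⁻¹ atm⁻¹
[CO2*] = KH · pCO2 = 4.074×10^-2 × 2690×10^-6 atm = 1.10×10^-4 mol/L

[CO2*] = 110 μmol/L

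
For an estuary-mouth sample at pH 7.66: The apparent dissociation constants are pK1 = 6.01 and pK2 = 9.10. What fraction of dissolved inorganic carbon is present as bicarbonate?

α₁ = 1 / (1 + [H⁺]/K1 + K2/[H⁺]) = 1 / (1 + 10^-1.65 + 10^-1.44)
   = 1 / (1 + 0.022387 + 0.036308) = 1/1.0587 = 0.9446

α₁ = 0.945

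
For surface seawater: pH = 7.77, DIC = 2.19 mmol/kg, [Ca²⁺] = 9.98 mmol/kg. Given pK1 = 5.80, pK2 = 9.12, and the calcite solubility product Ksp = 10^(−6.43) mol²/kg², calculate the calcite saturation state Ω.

Ω = 2.49

α₂ = 1 / (1 + [H⁺]/K2 + [H⁺]²/(K1K2)) = 1 / (1 + 10^+1.35 + 10^-0.62)
   = 1 / (1 + 22.387 + 0.23988) = 1/23.627 = 0.04232
[CO3²⁻] = α₂ × DIC = 0.04232 × 2.19 = 0.09269 mmol/kg
Ksp = 10^(−6.43) = 3.715×10^-7
Ω = [Ca²⁺][CO3²⁻]/Ksp = (9.98×10^-3)(9.269×10^-5) / 3.715×10^-7 = 2.49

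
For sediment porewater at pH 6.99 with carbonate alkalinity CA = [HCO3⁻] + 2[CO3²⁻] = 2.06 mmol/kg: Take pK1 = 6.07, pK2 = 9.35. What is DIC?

DIC = 2.30 mmol/kg

CA = [HCO3⁻] + 2[CO3²⁻] = (α₁ + 2α₂)·DIC
At pH 6.99: [H⁺]/K1 = 10^-0.92 = 0.12023, K2/[H⁺] = 10^-2.36 = 0.0043652
α₁ = 1/(1 + 0.12023 + 0.0043652) = 1/1.1246 = 0.8892; α₂ = α₁·K2/[H⁺] = 0.003882
α₁ + 2α₂ = 0.8970
DIC = CA / (α₁ + 2α₂) = 2.06 / 0.8970 = 2.30 mmol/kg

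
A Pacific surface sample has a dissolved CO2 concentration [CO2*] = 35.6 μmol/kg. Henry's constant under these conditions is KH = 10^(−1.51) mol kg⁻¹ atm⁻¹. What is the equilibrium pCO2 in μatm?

pCO2 = 1150 μatm

KH = 10^(−1.51) = 3.090×10^-2 mol kg⁻¹ atm⁻¹
pCO2 = [CO2*]/KH = 35.6×10^-6 / 3.090×10^-2 = 1.15×10^-3 atm = 1150 μatm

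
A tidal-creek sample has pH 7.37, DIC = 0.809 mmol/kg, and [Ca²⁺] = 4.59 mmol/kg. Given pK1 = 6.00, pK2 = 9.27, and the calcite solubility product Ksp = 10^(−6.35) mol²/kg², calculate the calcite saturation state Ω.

Ω = 0.0992

α₂ = 1 / (1 + [H⁺]/K2 + [H⁺]²/(K1K2)) = 1 / (1 + 10^+1.90 + 10^+0.53)
   = 1 / (1 + 79.433 + 3.3884) = 1/83.821 = 0.01193
[CO3²⁻] = α₂ × DIC = 0.01193 × 0.809 = 0.009651 mmol/kg = 9.651 μmol/kg
Ksp = 10^(−6.35) = 4.467×10^-7
Ω = [Ca²⁺][CO3²⁻]/Ksp = (4.59×10^-3)(9.651×10^-6) / 4.467×10^-7 = 0.0992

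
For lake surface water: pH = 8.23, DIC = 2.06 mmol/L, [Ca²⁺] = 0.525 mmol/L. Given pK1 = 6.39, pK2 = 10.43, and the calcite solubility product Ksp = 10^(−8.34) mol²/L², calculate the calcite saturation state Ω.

Ω = 1.46

α₂ = 1 / (1 + [H⁺]/K2 + [H⁺]²/(K1K2)) = 1 / (1 + 10^+2.20 + 10^+0.36)
   = 1 / (1 + 158.49 + 2.2909) = 1/161.78 = 0.006181
[CO3²⁻] = α₂ × DIC = 0.006181 × 2.06 = 0.01273 mmol/L = 12.73 μmol/L
Ksp = 10^(−8.34) = 4.571×10^-9
Ω = [Ca²⁺][CO3²⁻]/Ksp = (0.525×10^-3)(1.273×10^-5) / 4.571×10^-9 = 1.46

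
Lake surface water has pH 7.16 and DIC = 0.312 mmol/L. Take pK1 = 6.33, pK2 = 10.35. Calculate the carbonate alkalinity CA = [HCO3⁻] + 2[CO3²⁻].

CA = 0.272 mmol/L

CA = [HCO3⁻] + 2[CO3²⁻] = (α₁ + 2α₂)·DIC
At pH 7.16: [H⁺]/K1 = 10^-0.83 = 0.14791, K2/[H⁺] = 10^-3.19 = 0.00064565
α₁ = 1/(1 + 0.14791 + 0.00064565) = 1/1.1486 = 0.8707; α₂ = α₁·K2/[H⁺] = 0.0005621
α₁ + 2α₂ = 0.8718
CA = 0.8718 × 0.312 = 0.272 mmol/L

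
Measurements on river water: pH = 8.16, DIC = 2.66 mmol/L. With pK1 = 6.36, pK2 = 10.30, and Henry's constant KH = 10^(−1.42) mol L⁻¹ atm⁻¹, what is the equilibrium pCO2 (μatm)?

pCO2 = 1080 μatm

α₀ = 1 / (1 + K1/[H⁺] + K1K2/[H⁺]²) = 1 / (1 + 10^+1.80 + 10^-0.34)
   = 1 / (1 + 63.096 + 0.45709) = 1/64.553 = 0.01549
[CO2*] = α₀ × DIC = 0.01549 × 2.66 = 0.04121 mmol/L
pCO2 = [CO2*]/KH = 4.121×10^-5 / 3.802×10^-2 = 1080 μatm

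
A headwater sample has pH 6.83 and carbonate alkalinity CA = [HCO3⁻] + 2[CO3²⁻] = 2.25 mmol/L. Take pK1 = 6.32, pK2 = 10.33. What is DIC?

DIC = 2.94 mmol/L

CA = [HCO3⁻] + 2[CO3²⁻] = (α₁ + 2α₂)·DIC
At pH 6.83: [H⁺]/K1 = 10^-0.51 = 0.30903, K2/[H⁺] = 10^-3.50 = 0.00031623
α₁ = 1/(1 + 0.30903 + 0.00031623) = 1/1.3093 = 0.7637; α₂ = α₁·K2/[H⁺] = 0.0002415
α₁ + 2α₂ = 0.7642
DIC = CA / (α₁ + 2α₂) = 2.25 / 0.7642 = 2.94 mmol/L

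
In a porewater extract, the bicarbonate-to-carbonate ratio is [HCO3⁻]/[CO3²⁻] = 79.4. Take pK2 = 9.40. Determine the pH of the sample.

pH = 7.50

From K2 = [H⁺][CO3²⁻]/[HCO3⁻]:  pH = pK2 − log₁₀([HCO3⁻]/[CO3²⁻])
log₁₀(79.4) = +1.900
pH = 9.40 − (+1.900) = 7.50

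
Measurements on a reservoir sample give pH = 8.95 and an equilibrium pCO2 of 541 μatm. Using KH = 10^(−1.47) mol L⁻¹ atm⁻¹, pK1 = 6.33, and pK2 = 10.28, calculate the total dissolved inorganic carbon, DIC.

DIC = 8.02 mmol/L

[CO2*] = KH · pCO2 = 10^(−1.47) × 541×10^-6 = 1.833×10^-5 mol/L
α₀ = 1/(1 + K1/[H⁺] + K1K2/[H⁺]²) = 1/(1 + 10^+2.62 + 10^+1.29) = 0.002286
DIC = [CO2*]/α₀ = 1.833×10^-5 / 0.002286 = 8.02 mmol/L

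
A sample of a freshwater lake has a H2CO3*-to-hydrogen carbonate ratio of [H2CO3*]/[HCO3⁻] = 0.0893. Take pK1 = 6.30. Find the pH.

From K1 = [H⁺][HCO3⁻]/[H2CO3*]:  pH = pK1 − log₁₀([H2CO3*]/[HCO3⁻])
log₁₀(0.0893) = -1.049
pH = 6.30 − (-1.049) = 7.35

pH = 7.35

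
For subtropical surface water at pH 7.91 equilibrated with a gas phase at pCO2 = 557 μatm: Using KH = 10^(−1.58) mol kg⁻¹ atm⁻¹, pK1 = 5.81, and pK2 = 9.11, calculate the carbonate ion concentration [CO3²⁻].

[CO3²⁻] = 0.116 mmol/kg

[CO2*] = KH · pCO2 = 10^(−1.58) × 557×10^-6 = 1.465×10^-5 mol/kg
α₀ = 1/(1 + K1/[H⁺] + K1K2/[H⁺]²) = 1/(1 + 10^+2.10 + 10^+0.90) = 0.007416
DIC = [CO2*]/α₀ = 1.465×10^-5 / 0.007416 = 1.975 mmol/kg
[CO3²⁻] = α₂·DIC; α₂ = 0.05891, so [CO3²⁻] = 0.05891 × 1.975 = 0.116 mmol/kg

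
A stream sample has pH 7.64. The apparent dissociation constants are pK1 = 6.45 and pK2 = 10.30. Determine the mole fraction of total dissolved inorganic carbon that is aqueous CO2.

α₀ = 1 / (1 + K1/[H⁺] + K1K2/[H⁺]²) = 1 / (1 + 10^+1.19 + 10^-1.47)
   = 1 / (1 + 15.488 + 0.033884) = 1/16.522 = 0.06053

α₀ = 0.0605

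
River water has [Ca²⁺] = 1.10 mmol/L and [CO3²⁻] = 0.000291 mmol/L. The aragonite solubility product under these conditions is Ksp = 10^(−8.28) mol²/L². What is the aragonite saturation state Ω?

Ksp = 10^(−8.28) = 5.248×10^-9
Ω = [Ca²⁺][CO3²⁻]/Ksp = (1.10×10^-3)(0.000291×10^-3) / 5.248×10^-9 = 0.0610

Ω = 0.0610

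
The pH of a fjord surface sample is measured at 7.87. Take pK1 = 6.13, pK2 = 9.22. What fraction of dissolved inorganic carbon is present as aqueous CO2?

α₀ = 0.0171

α₀ = 1 / (1 + K1/[H⁺] + K1K2/[H⁺]²) = 1 / (1 + 10^+1.74 + 10^+0.39)
   = 1 / (1 + 54.954 + 2.4547) = 1/58.409 = 0.01712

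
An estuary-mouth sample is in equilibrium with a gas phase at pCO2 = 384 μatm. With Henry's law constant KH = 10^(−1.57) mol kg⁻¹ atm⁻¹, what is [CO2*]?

KH = 10^(−1.57) = 2.692×10^-2 mol kg⁻¹ atm⁻¹
[CO2*] = KH · pCO2 = 2.692×10^-2 × 384×10^-6 atm = 1.03×10^-5 mol/kg

[CO2*] = 10.3 μmol/kg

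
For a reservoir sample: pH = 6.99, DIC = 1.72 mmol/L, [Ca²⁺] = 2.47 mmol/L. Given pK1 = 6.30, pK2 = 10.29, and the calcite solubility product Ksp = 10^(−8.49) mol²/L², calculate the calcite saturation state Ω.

Ω = 0.546

α₂ = 1 / (1 + [H⁺]/K2 + [H⁺]²/(K1K2)) = 1 / (1 + 10^+3.30 + 10^+2.61)
   = 1 / (1 + 1995.3 + 407.38) = 1/2403.6 = 0.0004160
[CO3²⁻] = α₂ × DIC = 0.0004160 × 1.72 = 0.0007156 mmol/L = 0.7156 μmol/L
Ksp = 10^(−8.49) = 3.236×10^-9
Ω = [Ca²⁺][CO3²⁻]/Ksp = (2.47×10^-3)(7.156×10^-7) / 3.236×10^-9 = 0.546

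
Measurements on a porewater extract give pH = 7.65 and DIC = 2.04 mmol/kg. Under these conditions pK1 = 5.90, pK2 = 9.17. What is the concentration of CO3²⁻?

[CO3²⁻] = 0.0588 mmol/kg

α₂ = 1 / (1 + [H⁺]/K2 + [H⁺]²/(K1K2)) = 1 / (1 + 10^+1.52 + 10^-0.23)
   = 1 / (1 + 33.113 + 0.58884) = 1/34.702 = 0.02882
[CO3²⁻] = α₂ × DIC = 0.02882 × 2.04 = 0.0588 mmol/kg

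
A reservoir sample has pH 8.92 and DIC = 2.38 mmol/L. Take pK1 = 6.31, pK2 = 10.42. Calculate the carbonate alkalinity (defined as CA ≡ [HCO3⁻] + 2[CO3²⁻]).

CA = 2.45 mmol/L

CA = [HCO3⁻] + 2[CO3²⁻] = (α₁ + 2α₂)·DIC
At pH 8.92: [H⁺]/K1 = 10^-2.61 = 0.0024547, K2/[H⁺] = 10^-1.50 = 0.031623
α₁ = 1/(1 + 0.0024547 + 0.031623) = 1/1.0341 = 0.9670; α₂ = α₁·K2/[H⁺] = 0.03058
α₁ + 2α₂ = 1.0282
CA = 1.0282 × 2.38 = 2.45 mmol/L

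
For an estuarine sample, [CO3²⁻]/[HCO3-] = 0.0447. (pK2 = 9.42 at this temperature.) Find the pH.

pH = 8.07

From K2 = [H⁺][CO3²⁻]/[HCO3-]:  pH = pK2 + log₁₀([CO3²⁻]/[HCO3-])
log₁₀(0.0447) = -1.350
pH = 9.42 + (-1.350) = 8.07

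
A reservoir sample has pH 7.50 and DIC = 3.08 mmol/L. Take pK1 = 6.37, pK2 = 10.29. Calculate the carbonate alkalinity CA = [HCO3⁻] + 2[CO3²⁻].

CA = [HCO3⁻] + 2[CO3²⁻] = (α₁ + 2α₂)·DIC
At pH 7.50: [H⁺]/K1 = 10^-1.13 = 0.074131, K2/[H⁺] = 10^-2.79 = 0.0016218
α₁ = 1/(1 + 0.074131 + 0.0016218) = 1/1.0758 = 0.9296; α₂ = α₁·K2/[H⁺] = 0.001508
α₁ + 2α₂ = 0.9326
CA = 0.9326 × 3.08 = 2.87 mmol/L

CA = 2.87 mmol/L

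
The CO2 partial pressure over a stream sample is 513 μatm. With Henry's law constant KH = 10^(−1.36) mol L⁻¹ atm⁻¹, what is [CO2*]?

[CO2*] = 22.4 μmol/L

KH = 10^(−1.36) = 4.365×10^-2 mol L⁻¹ atm⁻¹
[CO2*] = KH · pCO2 = 4.365×10^-2 × 513×10^-6 atm = 2.24×10^-5 mol/L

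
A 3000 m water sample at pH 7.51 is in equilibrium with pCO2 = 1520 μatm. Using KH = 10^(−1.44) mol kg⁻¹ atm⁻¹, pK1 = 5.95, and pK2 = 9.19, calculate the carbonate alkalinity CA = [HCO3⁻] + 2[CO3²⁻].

CA = 2.09 mmol/kg

[CO2*] = KH · pCO2 = 10^(−1.44) × 1520×10^-6 = 5.519×10^-5 mol/kg
α₀ = 1/(1 + K1/[H⁺] + K1K2/[H⁺]²) = 1/(1 + 10^+1.56 + 10^-0.12) = 0.02627
DIC = [CO2*]/α₀ = 5.519×10^-5 / 0.02627 = 2.101 mmol/kg
CA = (α₁ + 2α₂)·DIC = (0.9538 + 2×0.01993) × 2.101 = 2.09 mmol/kg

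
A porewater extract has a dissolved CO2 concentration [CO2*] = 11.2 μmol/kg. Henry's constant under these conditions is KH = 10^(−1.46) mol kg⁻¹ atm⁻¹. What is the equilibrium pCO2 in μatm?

KH = 10^(−1.46) = 3.467×10^-2 mol kg⁻¹ atm⁻¹
pCO2 = [CO2*]/KH = 11.2×10^-6 / 3.467×10^-2 = 3.23×10^-4 atm = 323 μatm

pCO2 = 323 μatm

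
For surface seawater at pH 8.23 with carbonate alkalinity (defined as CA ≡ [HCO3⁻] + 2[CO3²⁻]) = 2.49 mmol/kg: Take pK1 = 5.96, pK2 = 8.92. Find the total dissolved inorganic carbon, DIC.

CA = [HCO3⁻] + 2[CO3²⁻] = (α₁ + 2α₂)·DIC
At pH 8.23: [H⁺]/K1 = 10^-2.27 = 0.0053703, K2/[H⁺] = 10^-0.69 = 0.20417
α₁ = 1/(1 + 0.0053703 + 0.20417) = 1/1.2095 = 0.8268; α₂ = α₁·K2/[H⁺] = 0.1688
α₁ + 2α₂ = 1.1644
DIC = CA / (α₁ + 2α₂) = 2.49 / 1.1644 = 2.14 mmol/kg

DIC = 2.14 mmol/kg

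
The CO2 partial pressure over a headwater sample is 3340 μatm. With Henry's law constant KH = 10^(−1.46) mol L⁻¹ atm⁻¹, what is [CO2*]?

KH = 10^(−1.46) = 3.467×10^-2 mol L⁻¹ atm⁻¹
[CO2*] = KH · pCO2 = 3.467×10^-2 × 3340×10^-6 atm = 1.16×10^-4 mol/L

[CO2*] = 116 μmol/L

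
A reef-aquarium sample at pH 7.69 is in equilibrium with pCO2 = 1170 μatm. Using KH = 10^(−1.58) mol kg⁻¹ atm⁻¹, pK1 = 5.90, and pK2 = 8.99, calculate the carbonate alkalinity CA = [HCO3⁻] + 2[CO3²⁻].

CA = 2.09 mmol/kg

[CO2*] = KH · pCO2 = 10^(−1.58) × 1170×10^-6 = 3.077×10^-5 mol/kg
α₀ = 1/(1 + K1/[H⁺] + K1K2/[H⁺]²) = 1/(1 + 10^+1.79 + 10^+0.49) = 0.01521
DIC = [CO2*]/α₀ = 3.077×10^-5 / 0.01521 = 2.023 mmol/kg
CA = (α₁ + 2α₂)·DIC = (0.9378 + 2×0.04700) × 2.023 = 2.09 mmol/kg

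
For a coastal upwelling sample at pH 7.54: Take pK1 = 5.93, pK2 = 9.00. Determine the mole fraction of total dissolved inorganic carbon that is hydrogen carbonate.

α₁ = 1 / (1 + [H⁺]/K1 + K2/[H⁺]) = 1 / (1 + 10^-1.61 + 10^-1.46)
   = 1 / (1 + 0.024547 + 0.034674) = 1/1.0592 = 0.9441

α₁ = 0.944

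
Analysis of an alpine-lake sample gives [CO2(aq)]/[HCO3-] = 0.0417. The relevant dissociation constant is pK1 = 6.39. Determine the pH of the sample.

From K1 = [H⁺][HCO3-]/[CO2(aq)]:  pH = pK1 − log₁₀([CO2(aq)]/[HCO3-])
log₁₀(0.0417) = -1.380
pH = 6.39 − (-1.380) = 7.77

pH = 7.77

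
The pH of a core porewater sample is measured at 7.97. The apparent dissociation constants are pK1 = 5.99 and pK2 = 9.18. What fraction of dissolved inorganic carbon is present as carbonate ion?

α₂ = 1 / (1 + [H⁺]/K2 + [H⁺]²/(K1K2)) = 1 / (1 + 10^+1.21 + 10^-0.77)
   = 1 / (1 + 16.218 + 0.16982) = 1/17.388 = 0.05751

α₂ = 0.0575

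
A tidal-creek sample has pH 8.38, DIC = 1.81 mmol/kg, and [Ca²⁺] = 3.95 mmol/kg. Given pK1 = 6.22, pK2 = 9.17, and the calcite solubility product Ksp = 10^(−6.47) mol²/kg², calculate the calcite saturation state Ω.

Ω = 2.93

α₂ = 1 / (1 + [H⁺]/K2 + [H⁺]²/(K1K2)) = 1 / (1 + 10^+0.79 + 10^-1.37)
   = 1 / (1 + 6.1660 + 0.042658) = 1/7.2086 = 0.1387
[CO3²⁻] = α₂ × DIC = 0.1387 × 1.81 = 0.2511 mmol/kg
Ksp = 10^(−6.47) = 3.388×10^-7
Ω = [Ca²⁺][CO3²⁻]/Ksp = (3.95×10^-3)(2.511×10^-4) / 3.388×10^-7 = 2.93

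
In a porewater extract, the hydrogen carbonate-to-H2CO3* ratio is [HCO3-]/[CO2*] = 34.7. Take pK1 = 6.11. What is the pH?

pH = 7.65

From K1 = [H⁺][HCO3-]/[CO2*]:  pH = pK1 + log₁₀([HCO3-]/[CO2*])
log₁₀(34.7) = +1.540
pH = 6.11 + (+1.540) = 7.65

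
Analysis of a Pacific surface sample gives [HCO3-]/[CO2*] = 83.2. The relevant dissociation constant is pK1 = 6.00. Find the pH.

pH = 7.92

From K1 = [H⁺][HCO3-]/[CO2*]:  pH = pK1 + log₁₀([HCO3-]/[CO2*])
log₁₀(83.2) = +1.920
pH = 6.00 + (+1.920) = 7.92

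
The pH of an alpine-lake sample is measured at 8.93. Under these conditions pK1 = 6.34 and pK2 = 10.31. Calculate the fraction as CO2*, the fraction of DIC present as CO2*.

α₀ = 1 / (1 + K1/[H⁺] + K1K2/[H⁺]²) = 1 / (1 + 10^+2.59 + 10^+1.21)
   = 1 / (1 + 389.05 + 16.218) = 1/406.26 = 0.002461

α₀ = 0.00246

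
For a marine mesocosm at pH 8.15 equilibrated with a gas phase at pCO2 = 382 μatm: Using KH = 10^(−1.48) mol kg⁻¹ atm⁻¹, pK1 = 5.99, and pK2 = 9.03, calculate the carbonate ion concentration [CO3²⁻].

[CO3²⁻] = 0.241 mmol/kg

[CO2*] = KH · pCO2 = 10^(−1.48) × 382×10^-6 = 1.265×10^-5 mol/kg
α₀ = 1/(1 + K1/[H⁺] + K1K2/[H⁺]²) = 1/(1 + 10^+2.16 + 10^+1.28) = 0.006075
DIC = [CO2*]/α₀ = 1.265×10^-5 / 0.006075 = 2.082 mmol/kg
[CO3²⁻] = α₂·DIC; α₂ = 0.1158, so [CO3²⁻] = 0.1158 × 2.082 = 0.241 mmol/kg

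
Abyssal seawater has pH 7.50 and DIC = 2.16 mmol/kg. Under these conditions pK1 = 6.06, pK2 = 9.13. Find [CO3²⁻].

[CO3²⁻] = 0.0478 mmol/kg

α₂ = 1 / (1 + [H⁺]/K2 + [H⁺]²/(K1K2)) = 1 / (1 + 10^+1.63 + 10^+0.19)
   = 1 / (1 + 42.658 + 1.5488) = 1/45.207 = 0.02212
[CO3²⁻] = α₂ × DIC = 0.02212 × 2.16 = 0.0478 mmol/kg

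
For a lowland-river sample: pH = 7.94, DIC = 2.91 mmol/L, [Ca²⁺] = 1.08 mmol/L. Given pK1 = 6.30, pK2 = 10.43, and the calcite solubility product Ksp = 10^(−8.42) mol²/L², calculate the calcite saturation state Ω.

α₂ = 1 / (1 + [H⁺]/K2 + [H⁺]²/(K1K2)) = 1 / (1 + 10^+2.49 + 10^+0.85)
   = 1 / (1 + 309.03 + 7.0795) = 1/317.11 = 0.003153
[CO3²⁻] = α₂ × DIC = 0.003153 × 2.91 = 0.009177 mmol/L = 9.177 μmol/L
Ksp = 10^(−8.42) = 3.802×10^-9
Ω = [Ca²⁺][CO3²⁻]/Ksp = (1.08×10^-3)(9.177×10^-6) / 3.802×10^-9 = 2.61

Ω = 2.61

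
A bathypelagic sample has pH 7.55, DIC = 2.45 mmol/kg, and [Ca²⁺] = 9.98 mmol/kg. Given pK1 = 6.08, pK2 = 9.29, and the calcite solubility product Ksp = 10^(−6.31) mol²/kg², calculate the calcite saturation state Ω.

α₂ = 1 / (1 + [H⁺]/K2 + [H⁺]²/(K1K2)) = 1 / (1 + 10^+1.74 + 10^+0.27)
   = 1 / (1 + 54.954 + 1.8621) = 1/57.816 = 0.01730
[CO3²⁻] = α₂ × DIC = 0.01730 × 2.45 = 0.04238 mmol/kg
Ksp = 10^(−6.31) = 4.898×10^-7
Ω = [Ca²⁺][CO3²⁻]/Ksp = (9.98×10^-3)(4.238×10^-5) / 4.898×10^-7 = 0.863

Ω = 0.863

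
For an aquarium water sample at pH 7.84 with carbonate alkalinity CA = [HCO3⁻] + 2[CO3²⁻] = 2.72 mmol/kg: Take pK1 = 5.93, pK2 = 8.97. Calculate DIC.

CA = [HCO3⁻] + 2[CO3²⁻] = (α₁ + 2α₂)·DIC
At pH 7.84: [H⁺]/K1 = 10^-1.91 = 0.012303, K2/[H⁺] = 10^-1.13 = 0.074131
α₁ = 1/(1 + 0.012303 + 0.074131) = 1/1.0864 = 0.9204; α₂ = α₁·K2/[H⁺] = 0.06823
α₁ + 2α₂ = 1.0569
DIC = CA / (α₁ + 2α₂) = 2.72 / 1.0569 = 2.57 mmol/kg

DIC = 2.57 mmol/kg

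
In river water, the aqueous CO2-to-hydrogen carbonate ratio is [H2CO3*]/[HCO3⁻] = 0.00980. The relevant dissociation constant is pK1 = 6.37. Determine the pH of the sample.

From K1 = [H⁺][HCO3⁻]/[H2CO3*]:  pH = pK1 − log₁₀([H2CO3*]/[HCO3⁻])
log₁₀(0.00980) = -2.009
pH = 6.37 − (-2.009) = 8.38

pH = 8.38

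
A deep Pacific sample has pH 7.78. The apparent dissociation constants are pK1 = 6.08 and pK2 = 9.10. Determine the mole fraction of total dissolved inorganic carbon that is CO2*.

α₀ = 1 / (1 + K1/[H⁺] + K1K2/[H⁺]²) = 1 / (1 + 10^+1.70 + 10^+0.38)
   = 1 / (1 + 50.119 + 2.3988) = 1/53.518 = 0.01869

α₀ = 0.0187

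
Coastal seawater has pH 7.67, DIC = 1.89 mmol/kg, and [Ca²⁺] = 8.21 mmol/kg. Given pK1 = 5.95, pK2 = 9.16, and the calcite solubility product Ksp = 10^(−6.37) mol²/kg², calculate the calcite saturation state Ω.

α₂ = 1 / (1 + [H⁺]/K2 + [H⁺]²/(K1K2)) = 1 / (1 + 10^+1.49 + 10^-0.23)
   = 1 / (1 + 30.903 + 0.58884) = 1/32.492 = 0.03078
[CO3²⁻] = α₂ × DIC = 0.03078 × 1.89 = 0.05817 mmol/kg
Ksp = 10^(−6.37) = 4.266×10^-7
Ω = [Ca²⁺][CO3²⁻]/Ksp = (8.21×10^-3)(5.817×10^-5) / 4.266×10^-7 = 1.12

Ω = 1.12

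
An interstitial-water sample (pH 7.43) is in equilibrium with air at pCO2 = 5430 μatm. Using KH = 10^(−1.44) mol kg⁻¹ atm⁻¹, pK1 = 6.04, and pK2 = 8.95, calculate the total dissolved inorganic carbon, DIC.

[CO2*] = KH · pCO2 = 10^(−1.44) × 5430×10^-6 = 1.972×10^-4 mol/kg
α₀ = 1/(1 + K1/[H⁺] + K1K2/[H⁺]²) = 1/(1 + 10^+1.39 + 10^-0.13) = 0.03804
DIC = [CO2*]/α₀ = 1.972×10^-4 / 0.03804 = 5.18 mmol/kg

DIC = 5.18 mmol/kg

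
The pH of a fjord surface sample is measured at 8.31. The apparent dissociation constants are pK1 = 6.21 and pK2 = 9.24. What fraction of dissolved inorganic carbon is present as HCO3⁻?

α₁ = 1 / (1 + [H⁺]/K1 + K2/[H⁺]) = 1 / (1 + 10^-2.10 + 10^-0.93)
   = 1 / (1 + 0.0079433 + 0.11749) = 1/1.1254 = 0.8885

α₁ = 0.889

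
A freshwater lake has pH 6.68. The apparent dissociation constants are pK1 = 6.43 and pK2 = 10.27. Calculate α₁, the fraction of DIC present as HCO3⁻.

α₁ = 0.640

α₁ = 1 / (1 + [H⁺]/K1 + K2/[H⁺]) = 1 / (1 + 10^-0.25 + 10^-3.59)
   = 1 / (1 + 0.56234 + 0.00025704) = 1/1.5626 = 0.6400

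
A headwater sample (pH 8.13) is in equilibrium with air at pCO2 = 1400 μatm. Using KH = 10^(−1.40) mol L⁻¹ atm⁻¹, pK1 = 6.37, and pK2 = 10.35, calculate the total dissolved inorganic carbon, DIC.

[CO2*] = KH · pCO2 = 10^(−1.40) × 1400×10^-6 = 5.574×10^-5 mol/L
α₀ = 1/(1 + K1/[H⁺] + K1K2/[H⁺]²) = 1/(1 + 10^+1.76 + 10^-0.46) = 0.01698
DIC = [CO2*]/α₀ = 5.574×10^-5 / 0.01698 = 3.28 mmol/L

DIC = 3.28 mmol/L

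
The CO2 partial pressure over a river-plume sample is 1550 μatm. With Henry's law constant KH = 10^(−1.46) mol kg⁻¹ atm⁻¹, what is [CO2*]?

KH = 10^(−1.46) = 3.467×10^-2 mol kg⁻¹ atm⁻¹
[CO2*] = KH · pCO2 = 3.467×10^-2 × 1550×10^-6 atm = 5.37×10^-5 mol/kg

[CO2*] = 53.7 μmol/kg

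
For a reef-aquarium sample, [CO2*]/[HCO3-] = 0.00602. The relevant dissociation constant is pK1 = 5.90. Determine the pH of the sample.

From K1 = [H⁺][HCO3-]/[CO2*]:  pH = pK1 − log₁₀([CO2*]/[HCO3-])
log₁₀(0.00602) = -2.220
pH = 5.90 − (-2.220) = 8.12

pH = 8.12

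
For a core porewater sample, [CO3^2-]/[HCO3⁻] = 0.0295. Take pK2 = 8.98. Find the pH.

pH = 7.45

From K2 = [H⁺][CO3^2-]/[HCO3⁻]:  pH = pK2 + log₁₀([CO3^2-]/[HCO3⁻])
log₁₀(0.0295) = -1.530
pH = 8.98 + (-1.530) = 7.45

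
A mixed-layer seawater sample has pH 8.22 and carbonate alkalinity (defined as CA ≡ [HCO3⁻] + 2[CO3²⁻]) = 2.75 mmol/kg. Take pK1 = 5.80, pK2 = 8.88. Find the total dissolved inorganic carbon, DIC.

DIC = 2.34 mmol/kg

CA = [HCO3⁻] + 2[CO3²⁻] = (α₁ + 2α₂)·DIC
At pH 8.22: [H⁺]/K1 = 10^-2.42 = 0.0038019, K2/[H⁺] = 10^-0.66 = 0.21878
α₁ = 1/(1 + 0.0038019 + 0.21878) = 1/1.2226 = 0.8179; α₂ = α₁·K2/[H⁺] = 0.1789
α₁ + 2α₂ = 1.1758
DIC = CA / (α₁ + 2α₂) = 2.75 / 1.1758 = 2.34 mmol/kg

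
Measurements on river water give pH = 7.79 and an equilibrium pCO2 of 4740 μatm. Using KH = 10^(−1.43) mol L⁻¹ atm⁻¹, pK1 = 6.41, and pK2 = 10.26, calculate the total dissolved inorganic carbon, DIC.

[CO2*] = KH · pCO2 = 10^(−1.43) × 4740×10^-6 = 1.761×10^-4 mol/L
α₀ = 1/(1 + K1/[H⁺] + K1K2/[H⁺]²) = 1/(1 + 10^+1.38 + 10^-1.09) = 0.03989
DIC = [CO2*]/α₀ = 1.761×10^-4 / 0.03989 = 4.41 mmol/L

DIC = 4.41 mmol/L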